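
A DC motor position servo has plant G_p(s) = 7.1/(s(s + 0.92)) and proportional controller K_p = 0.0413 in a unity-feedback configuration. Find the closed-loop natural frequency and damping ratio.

ω_n = 0.542 rad/s, ζ = 0.849

With unity feedback the closed-loop characteristic equation is s² + 0.92s + 0.0413·7.1 = s² + 0.92s + 0.2932 = 0.
So ω_n² = 0.2932 ⇒ ω_n = 0.5415 rad/s, and ζ = 0.92/(2ω_n) = 0.849.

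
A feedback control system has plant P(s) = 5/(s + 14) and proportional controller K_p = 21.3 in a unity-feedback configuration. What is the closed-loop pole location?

s = -120.5

Closed-loop transfer function: T(s) = K_p·P(s)/(1 + K_p·P(s)) = 106.5/(s + 14 + 106.5) = 106.5/(s + 120.5).
The closed-loop pole is at s = −120.5.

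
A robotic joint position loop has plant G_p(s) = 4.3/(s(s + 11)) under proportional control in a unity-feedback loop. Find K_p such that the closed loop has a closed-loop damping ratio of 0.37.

K_p = 51.4

Closed-loop characteristic equation: s² + 11s + K_p·4.3 = 0.
So ω_n = √(4.3K_p) and 2ζω_n = 11, giving ζ = 11/(2√(4.3K_p)).
Setting ζ = 0.37: √(4.3K_p) = 11/(2·0.37) = 14.86, so K_p = 221/4.3 = 51.4.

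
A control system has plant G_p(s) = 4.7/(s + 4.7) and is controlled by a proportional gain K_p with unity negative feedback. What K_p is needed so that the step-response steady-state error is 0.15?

K_p = 5.67

Steady-state error for a unit step on this type-0 loop is 1/(1 + K_p·G_p(0)).
G_p(0) = 1. Require 1/(1 + K_p·1) = 0.15, so 1 + 1·K_p = 6.667.
K_p = (6.667 − 1)/1 = 5.67.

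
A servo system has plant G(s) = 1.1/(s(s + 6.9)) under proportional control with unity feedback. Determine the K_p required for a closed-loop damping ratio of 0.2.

Closed-loop characteristic equation: s² + 6.9s + K_p·1.1 = 0.
So ω_n = √(1.1K_p) and 2ζω_n = 6.9, giving ζ = 6.9/(2√(1.1K_p)).
Setting ζ = 0.2: √(1.1K_p) = 6.9/(2·0.2) = 17.25, so K_p = 297.6/1.1 = 271.

K_p = 271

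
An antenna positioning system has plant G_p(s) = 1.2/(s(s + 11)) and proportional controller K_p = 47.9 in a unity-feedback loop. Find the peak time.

The closed-loop denominator s² + 11s + 57.48 gives ω_n = √57.48 = 7.582 and ζ = 11/(2ω_n) = 0.7254.
Damped frequency ω_d = ω_n√(1−ζ²) = 5.218 rad/s, so peak time T_p = π/ω_d = 0.602 s.

T_p = 0.602 s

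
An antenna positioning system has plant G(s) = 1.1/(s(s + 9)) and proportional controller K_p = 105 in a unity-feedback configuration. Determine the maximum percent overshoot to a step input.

23.5%

From 1 + K_pG(s) = 0: s² + 9s + 115.5 = 0 ⇒ ω_n = 10.75, ζ = 0.4187.
%OS = 100·exp(−πζ/√(1−ζ²)) = 100·exp(−π·0.4187/√0.8247) = 23.5%.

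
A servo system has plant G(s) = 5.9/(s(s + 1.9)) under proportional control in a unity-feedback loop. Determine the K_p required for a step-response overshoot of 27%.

From %OS = 100·exp(−πζ/√(1−ζ²)) = 27%, ζ = −ln(0.27)/√(π²+ln²(0.27)) = 0.3847.
Characteristic equation s² + 1.9s + 5.9K_p = 0 gives ζ = 1.9/(2√(5.9K_p)).
Setting ζ = 0.3847: √(5.9K_p) = 1.9/(2·0.3847) = 2.469, so K_p = 6.098/5.9 = 1.03.

K_p = 1.03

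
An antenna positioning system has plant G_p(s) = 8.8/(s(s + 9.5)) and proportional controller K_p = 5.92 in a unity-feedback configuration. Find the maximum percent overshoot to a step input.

From 1 + K_pG_p(s) = 0: s² + 9.5s + 52.1 = 0 ⇒ ω_n = 7.218, ζ = 0.6581.
%OS = 100·exp(−πζ/√(1−ζ²)) = 100·exp(−π·0.6581/√0.5669) = 6.42%.

6.42%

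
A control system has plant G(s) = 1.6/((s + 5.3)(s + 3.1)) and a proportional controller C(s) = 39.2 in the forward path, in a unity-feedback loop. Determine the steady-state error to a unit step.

The loop is type 0. Static position error constant K_pos = C(0)·G(0) = 39.2·0.09738 = 3.817.
Steady-state error to a unit step: e_ss = 1/(1+K_pos) = 1/4.817 = 0.208.

0.208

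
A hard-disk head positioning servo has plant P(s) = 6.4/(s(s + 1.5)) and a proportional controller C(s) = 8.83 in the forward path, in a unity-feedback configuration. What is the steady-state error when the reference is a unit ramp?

The loop has one pole at the origin (type 1). Velocity error constant K_v = lim_{s→0} s·C(s)P(s) = 8.83·6.4/1.5 = 37.67.
Steady-state error to a unit ramp: e_ss = 1/K_v = 0.0265.

0.0265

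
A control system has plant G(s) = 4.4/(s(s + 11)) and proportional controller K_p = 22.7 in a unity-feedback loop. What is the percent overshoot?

12.6%

Closed-loop characteristic equation: s² + 11s + 99.88 = 0, so ω_n = 9.994 rad/s and ζ = 11/(2·9.994) = 0.5503.
%OS = 100·exp(−πζ/√(1−ζ²)) = 100·exp(−π·0.5503/√0.6971) = 12.6%.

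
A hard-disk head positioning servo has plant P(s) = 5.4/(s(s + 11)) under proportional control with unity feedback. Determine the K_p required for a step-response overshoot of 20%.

From %OS = 100·exp(−πζ/√(1−ζ²)) = 20%, ζ = −ln(0.2)/√(π²+ln²(0.2)) = 0.4559.
Characteristic equation s² + 11s + 5.4K_p = 0 gives ζ = 11/(2√(5.4K_p)).
Setting ζ = 0.4559: √(5.4K_p) = 11/(2·0.4559) = 12.06, so K_p = 145.5/5.4 = 26.9.

K_p = 26.9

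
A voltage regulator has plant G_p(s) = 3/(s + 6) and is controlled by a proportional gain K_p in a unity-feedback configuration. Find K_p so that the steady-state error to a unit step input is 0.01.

The loop is type 0, so e_ss(step) = 1/(1 + K_pos) with K_pos = K_p·G_p(0).
G_p(0) = 0.5. Require 1/(1 + K_p·0.5) = 0.01, so 1 + 0.5·K_p = 100.
K_p = (100 − 1)/0.5 = 198.

K_p = 198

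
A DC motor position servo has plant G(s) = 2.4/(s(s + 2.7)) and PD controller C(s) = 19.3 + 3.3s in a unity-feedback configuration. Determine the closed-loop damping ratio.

Forward path: (19.3 + 3.3s)·2.4/(s(s+2.7)). The closed-loop characteristic equation is s² + (2.7 + 2.4·3.3)s + 2.4·19.3 = 0.
That is s² + 10.62s + 46.32 = 0, so ω_n = 6.806 rad/s and ζ = 10.62/(2·6.806) = 0.7802.

ζ = 0.78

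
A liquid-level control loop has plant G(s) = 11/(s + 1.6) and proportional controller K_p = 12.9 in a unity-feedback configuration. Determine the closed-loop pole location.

Closed-loop transfer function: T(s) = K_p·G(s)/(1 + K_p·G(s)) = 141.9/(s + 1.6 + 141.9) = 141.9/(s + 143.5).
The closed-loop pole is at s = −143.5.

s = -143.5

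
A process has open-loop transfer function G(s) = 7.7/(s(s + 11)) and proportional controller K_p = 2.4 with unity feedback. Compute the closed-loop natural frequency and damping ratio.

ω_n = 4.3 rad/s, ζ = 1.28

The closed-loop denominator is s(s+11) + 2.4·7.7 = s² + 11s + 18.48.
Matching s² + 2ζω_n s + ω_n²: ω_n = √18.48 = 4.299 rad/s and 2ζω_n = 11, so ζ = 11/(2·4.299) = 1.28.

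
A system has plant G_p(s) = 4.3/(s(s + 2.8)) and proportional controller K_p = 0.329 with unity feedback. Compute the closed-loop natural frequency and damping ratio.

With unity feedback the closed-loop characteristic equation is s² + 2.8s + 0.329·4.3 = s² + 2.8s + 1.415 = 0.
Matching s² + 2ζω_n s + ω_n²: ω_n = √1.415 = 1.189 rad/s and 2ζω_n = 2.8, so ζ = 2.8/(2·1.189) = 1.18.

ω_n = 1.19 rad/s, ζ = 1.18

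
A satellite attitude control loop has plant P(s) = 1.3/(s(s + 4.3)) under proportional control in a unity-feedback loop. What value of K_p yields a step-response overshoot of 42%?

From %OS = 100·exp(−πζ/√(1−ζ²)) = 42%, ζ = −ln(0.42)/√(π²+ln²(0.42)) = 0.2662.
Characteristic equation s² + 4.3s + 1.3K_p = 0 gives ζ = 4.3/(2√(1.3K_p)).
Setting ζ = 0.2662: √(1.3K_p) = 4.3/(2·0.2662) = 8.077, so K_p = 65.25/1.3 = 50.2.

K_p = 50.2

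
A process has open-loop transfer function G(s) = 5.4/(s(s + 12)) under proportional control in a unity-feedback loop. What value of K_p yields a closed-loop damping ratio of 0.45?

K_p = 32.9

Closed-loop characteristic equation: s² + 12s + K_p·5.4 = 0.
So ω_n = √(5.4K_p) and 2ζω_n = 12, giving ζ = 12/(2√(5.4K_p)).
Setting ζ = 0.45: √(5.4K_p) = 12/(2·0.45) = 13.33, so K_p = 177.8/5.4 = 32.9.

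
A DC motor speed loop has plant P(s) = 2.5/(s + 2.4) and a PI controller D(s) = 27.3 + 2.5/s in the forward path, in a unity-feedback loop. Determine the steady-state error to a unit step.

0

The open loop D(s)P(s) has a pole at the origin (type 1), so the static position error constant is infinite and e_ss = 1/(1+∞) = 0.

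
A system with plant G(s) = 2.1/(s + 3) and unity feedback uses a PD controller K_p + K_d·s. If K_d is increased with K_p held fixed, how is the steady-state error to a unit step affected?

unchanged

K_d affects only the transient (the s-coefficient); the DC loop gain, and hence e_ss, depends only on K_p.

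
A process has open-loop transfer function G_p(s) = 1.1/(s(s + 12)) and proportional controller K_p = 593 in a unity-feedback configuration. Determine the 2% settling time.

The closed-loop denominator s² + 12s + 652.3 gives ω_n = √652.3 = 25.54 and ζ = 12/(2ω_n) = 0.2349.
2% settling time T_s ≈ 4/(ζω_n) = 4/6 = 0.667 s.

T_s ≈ 0.667 s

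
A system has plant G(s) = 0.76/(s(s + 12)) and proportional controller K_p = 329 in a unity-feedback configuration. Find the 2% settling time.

The closed-loop denominator s² + 12s + 250 gives ω_n = √250 = 15.81 and ζ = 12/(2ω_n) = 0.3794.
2% settling time T_s ≈ 4/(ζω_n) = 4/6 = 0.667 s.

T_s ≈ 0.667 s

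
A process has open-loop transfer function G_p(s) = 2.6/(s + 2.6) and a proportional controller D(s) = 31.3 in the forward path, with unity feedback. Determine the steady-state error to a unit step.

The loop is type 0. Static position error constant K_pos = D(0)·G_p(0) = 31.3·1 = 31.3.
Steady-state error to a unit step: e_ss = 1/(1+K_pos) = 1/32.3 = 0.031.

0.031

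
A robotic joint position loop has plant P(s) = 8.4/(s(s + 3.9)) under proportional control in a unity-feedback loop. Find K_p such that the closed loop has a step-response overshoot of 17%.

From %OS = 100·exp(−πζ/√(1−ζ²)) = 17%, ζ = −ln(0.17)/√(π²+ln²(0.17)) = 0.4913.
Characteristic equation s² + 3.9s + 8.4K_p = 0 gives ζ = 3.9/(2√(8.4K_p)).
Setting ζ = 0.4913: √(8.4K_p) = 3.9/(2·0.4913) = 3.969, so K_p = 15.76/8.4 = 1.88.

K_p = 1.88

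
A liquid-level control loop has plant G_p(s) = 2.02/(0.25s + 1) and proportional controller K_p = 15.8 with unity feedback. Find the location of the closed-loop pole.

Closed loop: T(s) = K_p·G_p/(1+K_p·G_p) = 31.92/(0.25s + 1 + 31.92), with pole at s = −(1 + 31.92)/0.25 = −131.7.

s = -131.7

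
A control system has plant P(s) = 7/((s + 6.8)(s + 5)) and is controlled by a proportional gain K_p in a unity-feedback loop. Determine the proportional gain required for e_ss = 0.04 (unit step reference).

Steady-state error for a unit step on this type-0 loop is 1/(1 + K_p·P(0)).
P(0) = 0.2059. Require 1/(1 + K_p·0.2059) = 0.04, so 1 + 0.2059·K_p = 25.
K_p = (25 − 1)/0.2059 = 117.

K_p = 117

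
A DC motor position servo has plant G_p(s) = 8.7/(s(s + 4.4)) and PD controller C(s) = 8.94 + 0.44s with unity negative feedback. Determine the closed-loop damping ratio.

ζ = 0.466

Forward path: (8.94 + 0.44s)·8.7/(s(s+4.4)). The closed-loop characteristic equation is s² + (4.4 + 8.7·0.44)s + 8.7·8.94 = 0.
That is s² + 8.228s + 77.78 = 0, so ω_n = 8.819 rad/s and ζ = 8.228/(2·8.819) = 0.4665.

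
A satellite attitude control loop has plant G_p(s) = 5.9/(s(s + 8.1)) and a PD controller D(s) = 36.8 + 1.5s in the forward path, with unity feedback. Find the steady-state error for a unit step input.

0

The open loop D(s)G_p(s) has a pole at the origin (type 1), so the static position error constant is infinite and e_ss = 1/(1+∞) = 0.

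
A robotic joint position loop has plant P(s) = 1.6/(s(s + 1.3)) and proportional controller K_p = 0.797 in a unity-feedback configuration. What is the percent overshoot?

11%

Closed-loop characteristic equation: s² + 1.3s + 1.275 = 0, so ω_n = 1.129 rad/s and ζ = 1.3/(2·1.129) = 0.5756.
%OS = 100·exp(−πζ/√(1−ζ²)) = 100·exp(−π·0.5756/√0.6687) = 11%.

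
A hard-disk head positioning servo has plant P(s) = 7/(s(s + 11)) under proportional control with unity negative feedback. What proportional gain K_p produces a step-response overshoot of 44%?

K_p = 67.6

From %OS = 100·exp(−πζ/√(1−ζ²)) = 44%, ζ = −ln(0.44)/√(π²+ln²(0.44)) = 0.2528.
Characteristic equation s² + 11s + 7K_p = 0 gives ζ = 11/(2√(7K_p)).
Setting ζ = 0.2528: √(7K_p) = 11/(2·0.2528) = 21.75, so K_p = 473.2/7 = 67.6.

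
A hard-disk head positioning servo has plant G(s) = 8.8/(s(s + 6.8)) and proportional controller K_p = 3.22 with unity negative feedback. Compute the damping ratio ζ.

ζ = 0.639

With unity feedback the closed-loop characteristic equation is s² + 6.8s + 3.22·8.8 = s² + 6.8s + 28.34 = 0.
Matching s² + 2ζω_n s + ω_n²: ω_n = √28.34 = 5.323 rad/s and 2ζω_n = 6.8, so ζ = 6.8/(2·5.323) = 0.639.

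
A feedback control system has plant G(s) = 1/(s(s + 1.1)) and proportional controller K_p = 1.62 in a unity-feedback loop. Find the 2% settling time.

From 1 + K_pG(s) = 0: s² + 1.1s + 1.62 = 0 ⇒ ω_n = 1.273, ζ = 0.4321.
2% settling time T_s ≈ 4/(ζω_n) = 4/0.55 = 7.27 s.

T_s ≈ 7.27 s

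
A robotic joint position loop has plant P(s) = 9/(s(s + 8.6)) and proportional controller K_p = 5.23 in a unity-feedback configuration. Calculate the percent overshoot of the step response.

The closed-loop denominator s² + 8.6s + 47.07 gives ω_n = √47.07 = 6.861 and ζ = 8.6/(2ω_n) = 0.6268.
%OS = 100·exp(−πζ/√(1−ζ²)) = 100·exp(−π·0.6268/√0.6072) = 7.99%.

7.99%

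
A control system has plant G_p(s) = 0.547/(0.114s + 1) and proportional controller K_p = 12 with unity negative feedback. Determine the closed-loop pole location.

Closed loop: T(s) = K_p·G_p/(1+K_p·G_p) = 6.564/(0.114s + 1 + 6.564), with pole at s = −(1 + 6.564)/0.114 = −66.35.

s = -66.35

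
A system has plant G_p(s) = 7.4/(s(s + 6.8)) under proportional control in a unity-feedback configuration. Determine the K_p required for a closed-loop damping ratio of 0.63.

K_p = 3.94

Closed-loop characteristic equation: s² + 6.8s + K_p·7.4 = 0.
So ω_n = √(7.4K_p) and 2ζω_n = 6.8, giving ζ = 6.8/(2√(7.4K_p)).
Setting ζ = 0.63: √(7.4K_p) = 6.8/(2·0.63) = 5.397, so K_p = 29.13/7.4 = 3.94.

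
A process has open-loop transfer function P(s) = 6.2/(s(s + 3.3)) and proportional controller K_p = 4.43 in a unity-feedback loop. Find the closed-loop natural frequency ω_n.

ω_n = 5.24 rad/s

With unity feedback the closed-loop characteristic equation is s² + 3.3s + 4.43·6.2 = s² + 3.3s + 27.47 = 0.
Matching s² + 2ζω_n s + ω_n²: ω_n = √27.47 = 5.241 rad/s and 2ζω_n = 3.3, so ζ = 3.3/(2·5.241) = 0.315.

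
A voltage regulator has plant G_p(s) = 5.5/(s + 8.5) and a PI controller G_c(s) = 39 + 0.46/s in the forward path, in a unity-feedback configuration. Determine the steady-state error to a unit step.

The open loop G_c(s)G_p(s) has a pole at the origin (type 1), so the static position error constant is infinite and e_ss = 1/(1+∞) = 0.

0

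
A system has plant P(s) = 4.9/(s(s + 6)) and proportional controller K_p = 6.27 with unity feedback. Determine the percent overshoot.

13.2%

From 1 + K_pP(s) = 0: s² + 6s + 30.72 = 0 ⇒ ω_n = 5.543, ζ = 0.5412.
%OS = 100·exp(−πζ/√(1−ζ²)) = 100·exp(−π·0.5412/√0.7071) = 13.2%.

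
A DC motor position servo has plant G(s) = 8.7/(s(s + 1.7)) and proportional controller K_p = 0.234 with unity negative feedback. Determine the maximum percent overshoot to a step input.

Closed-loop characteristic equation: s² + 1.7s + 2.036 = 0, so ω_n = 1.427 rad/s and ζ = 1.7/(2·1.427) = 0.5957.
%OS = 100·exp(−πζ/√(1−ζ²)) = 100·exp(−π·0.5957/√0.6451) = 9.73%.

9.73%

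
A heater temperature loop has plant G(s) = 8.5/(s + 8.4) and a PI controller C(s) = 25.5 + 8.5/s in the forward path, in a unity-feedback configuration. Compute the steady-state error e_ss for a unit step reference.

0

The open loop C(s)G(s) has a pole at the origin (type 1), so the static position error constant is infinite and e_ss = 1/(1+∞) = 0.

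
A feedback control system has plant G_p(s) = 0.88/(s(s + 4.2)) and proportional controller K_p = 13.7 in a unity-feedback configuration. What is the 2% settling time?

T_s ≈ 1.9 s

From 1 + K_pG_p(s) = 0: s² + 4.2s + 12.06 = 0 ⇒ ω_n = 3.472, ζ = 0.6048.
2% settling time T_s ≈ 4/(ζω_n) = 4/2.1 = 1.9 s.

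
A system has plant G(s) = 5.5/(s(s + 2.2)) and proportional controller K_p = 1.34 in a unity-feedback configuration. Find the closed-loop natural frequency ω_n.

1 + K_p·G(s) = 0 gives s² + 2.2s + 7.37 = 0.
Matching s² + 2ζω_n s + ω_n²: ω_n = √7.37 = 2.715 rad/s and 2ζω_n = 2.2, so ζ = 2.2/(2·2.715) = 0.405.

ω_n = 2.71 rad/s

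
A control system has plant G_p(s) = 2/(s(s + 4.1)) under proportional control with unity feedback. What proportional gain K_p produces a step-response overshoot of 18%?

From %OS = 100·exp(−πζ/√(1−ζ²)) = 18%, ζ = −ln(0.18)/√(π²+ln²(0.18)) = 0.4791.
Characteristic equation s² + 4.1s + 2K_p = 0 gives ζ = 4.1/(2√(2K_p)).
Setting ζ = 0.4791: √(2K_p) = 4.1/(2·0.4791) = 4.279, so K_p = 18.31/2 = 9.15.

K_p = 9.15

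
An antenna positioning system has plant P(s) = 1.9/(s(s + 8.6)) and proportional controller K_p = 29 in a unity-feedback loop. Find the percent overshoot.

Closed-loop characteristic equation: s² + 8.6s + 55.1 = 0, so ω_n = 7.423 rad/s and ζ = 8.6/(2·7.423) = 0.5793.
%OS = 100·exp(−πζ/√(1−ζ²)) = 100·exp(−π·0.5793/√0.6644) = 10.7%.

10.7%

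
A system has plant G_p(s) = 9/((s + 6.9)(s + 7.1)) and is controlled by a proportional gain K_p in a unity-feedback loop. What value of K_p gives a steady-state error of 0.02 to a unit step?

Steady-state error for a unit step on this type-0 loop is 1/(1 + K_p·G_p(0)).
G_p(0) = 0.1837. Require 1/(1 + K_p·0.1837) = 0.02, so 1 + 0.1837·K_p = 50.
K_p = (50 − 1)/0.1837 = 267.

K_p = 267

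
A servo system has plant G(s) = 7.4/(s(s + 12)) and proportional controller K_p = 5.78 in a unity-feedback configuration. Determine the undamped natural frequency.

With unity feedback the closed-loop characteristic equation is s² + 12s + 5.78·7.4 = s² + 12s + 42.77 = 0.
Matching s² + 2ζω_n s + ω_n²: ω_n = √42.77 = 6.54 rad/s and 2ζω_n = 12, so ζ = 12/(2·6.54) = 0.917.

ω_n = 6.54 rad/s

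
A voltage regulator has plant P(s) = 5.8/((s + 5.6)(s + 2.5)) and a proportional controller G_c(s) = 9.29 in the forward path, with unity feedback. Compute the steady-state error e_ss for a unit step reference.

The loop is type 0. Static position error constant K_pos = G_c(0)·P(0) = 9.29·0.4143 = 3.849.
Steady-state error to a unit step: e_ss = 1/(1+K_pos) = 1/4.849 = 0.206.

0.206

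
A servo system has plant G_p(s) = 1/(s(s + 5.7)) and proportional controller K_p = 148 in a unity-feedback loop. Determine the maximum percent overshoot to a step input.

46.9%

The closed-loop denominator s² + 5.7s + 148 gives ω_n = √148 = 12.17 and ζ = 5.7/(2ω_n) = 0.2343.
%OS = 100·exp(−πζ/√(1−ζ²)) = 100·exp(−π·0.2343/√0.9451) = 46.9%.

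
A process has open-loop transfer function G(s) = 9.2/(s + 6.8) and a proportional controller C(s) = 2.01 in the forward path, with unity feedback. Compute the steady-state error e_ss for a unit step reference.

0.269

The loop is type 0. Static position error constant K_pos = C(0)·G(0) = 2.01·1.353 = 2.719.
Steady-state error to a unit step: e_ss = 1/(1+K_pos) = 1/3.719 = 0.269.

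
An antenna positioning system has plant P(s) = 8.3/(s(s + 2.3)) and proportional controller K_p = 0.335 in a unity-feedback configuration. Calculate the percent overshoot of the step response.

5.02%

The closed-loop denominator s² + 2.3s + 2.781 gives ω_n = √2.781 = 1.667 and ζ = 2.3/(2ω_n) = 0.6897.
%OS = 100·exp(−πζ/√(1−ζ²)) = 100·exp(−π·0.6897/√0.5244) = 5.02%.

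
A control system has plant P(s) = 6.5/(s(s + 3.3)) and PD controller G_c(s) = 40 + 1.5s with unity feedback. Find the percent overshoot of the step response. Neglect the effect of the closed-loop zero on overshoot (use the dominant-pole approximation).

24.9%

Forward path: (40 + 1.5s)·6.5/(s(s+3.3)). The closed-loop characteristic equation is s² + (3.3 + 6.5·1.5)s + 6.5·40 = 0.
That is s² + 13.05s + 260 = 0, so ω_n = 16.12 rad/s and ζ = 13.05/(2·16.12) = 0.4047.
%OS = 100·exp(−πζ/√(1−ζ²)) = 24.9%.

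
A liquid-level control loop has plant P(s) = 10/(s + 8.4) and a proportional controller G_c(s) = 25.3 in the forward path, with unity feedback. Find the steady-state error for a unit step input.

0.0321

The loop is type 0. Static position error constant K_pos = G_c(0)·P(0) = 25.3·1.19 = 30.12.
Steady-state error to a unit step: e_ss = 1/(1+K_pos) = 1/31.12 = 0.0321.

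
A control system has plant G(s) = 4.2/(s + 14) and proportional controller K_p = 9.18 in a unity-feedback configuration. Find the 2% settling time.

T_s ≈ 0.0761 s

Closed-loop transfer function: T(s) = K_p·G(s)/(1 + K_p·G(s)) = 38.56/(s + 14 + 38.56) = 38.56/(s + 52.56).
Time constant τ = 1/52.56 = 0.01903 s, so the 2% settling time is about 4τ = 0.0761 s.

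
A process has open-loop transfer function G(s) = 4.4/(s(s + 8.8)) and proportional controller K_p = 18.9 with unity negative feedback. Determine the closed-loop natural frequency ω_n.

ω_n = 9.12 rad/s

1 + K_p·G(s) = 0 gives s² + 8.8s + 83.16 = 0.
So ω_n² = 83.16 ⇒ ω_n = 9.119 rad/s, and ζ = 8.8/(2ω_n) = 0.482.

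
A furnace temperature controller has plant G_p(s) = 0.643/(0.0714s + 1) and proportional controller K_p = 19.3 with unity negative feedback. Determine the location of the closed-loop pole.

s = -187.8

Closed loop: T(s) = K_p·G_p/(1+K_p·G_p) = 12.41/(0.0714s + 1 + 12.41), with pole at s = −(1 + 12.41)/0.0714 = −187.8.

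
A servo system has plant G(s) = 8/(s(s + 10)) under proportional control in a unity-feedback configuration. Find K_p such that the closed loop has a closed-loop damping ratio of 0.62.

Closed-loop characteristic equation: s² + 10s + K_p·8 = 0.
So ω_n = √(8K_p) and 2ζω_n = 10, giving ζ = 10/(2√(8K_p)).
Setting ζ = 0.62: √(8K_p) = 10/(2·0.62) = 8.065, so K_p = 65.04/8 = 8.13.

K_p = 8.13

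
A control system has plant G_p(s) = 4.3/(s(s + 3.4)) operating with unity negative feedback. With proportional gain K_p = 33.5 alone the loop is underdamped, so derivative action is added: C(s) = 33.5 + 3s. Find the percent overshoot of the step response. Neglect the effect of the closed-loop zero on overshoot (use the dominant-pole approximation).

5.47%

Forward path: (33.5 + 3s)·4.3/(s(s+3.4)). The closed-loop characteristic equation is s² + (3.4 + 4.3·3)s + 4.3·33.5 = 0.
That is s² + 16.3s + 144 = 0, so ω_n = 12 rad/s and ζ = 16.3/(2·12) = 0.679.
%OS = 100·exp(−πζ/√(1−ζ²)) = 5.47%.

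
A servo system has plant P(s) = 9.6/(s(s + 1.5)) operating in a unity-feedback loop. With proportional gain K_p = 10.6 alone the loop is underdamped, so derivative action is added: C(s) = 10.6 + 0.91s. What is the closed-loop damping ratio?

Forward path: (10.6 + 0.91s)·9.6/(s(s+1.5)). The closed-loop characteristic equation is s² + (1.5 + 9.6·0.91)s + 9.6·10.6 = 0.
That is s² + 10.24s + 101.8 = 0, so ω_n = 10.09 rad/s and ζ = 10.24/(2·10.09) = 0.5074.

ζ = 0.507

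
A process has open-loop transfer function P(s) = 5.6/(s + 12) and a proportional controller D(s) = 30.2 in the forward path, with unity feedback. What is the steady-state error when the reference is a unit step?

The loop is type 0. Static position error constant K_pos = D(0)·P(0) = 30.2·0.4667 = 14.09.
Steady-state error to a unit step: e_ss = 1/(1+K_pos) = 1/15.09 = 0.0663.

0.0663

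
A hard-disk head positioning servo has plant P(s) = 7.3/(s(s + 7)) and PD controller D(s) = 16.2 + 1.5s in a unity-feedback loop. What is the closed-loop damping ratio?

ζ = 0.825

Forward path: (16.2 + 1.5s)·7.3/(s(s+7)). The closed-loop characteristic equation is s² + (7 + 7.3·1.5)s + 7.3·16.2 = 0.
That is s² + 17.95s + 118.3 = 0, so ω_n = 10.87 rad/s and ζ = 17.95/(2·10.87) = 0.8253.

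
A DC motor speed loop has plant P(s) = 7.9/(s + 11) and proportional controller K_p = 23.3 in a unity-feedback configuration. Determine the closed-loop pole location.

s = -195.1

Closed-loop transfer function: T(s) = K_p·P(s)/(1 + K_p·P(s)) = 184.1/(s + 11 + 184.1) = 184.1/(s + 195.1).
The closed-loop pole is at s = −195.1.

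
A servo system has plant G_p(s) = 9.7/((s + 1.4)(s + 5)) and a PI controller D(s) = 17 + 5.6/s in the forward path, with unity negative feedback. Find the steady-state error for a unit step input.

0

The open loop D(s)G_p(s) has a pole at the origin (type 1), so the static position error constant is infinite and e_ss = 1/(1+∞) = 0.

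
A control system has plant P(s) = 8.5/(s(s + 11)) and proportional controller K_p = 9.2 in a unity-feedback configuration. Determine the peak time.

T_p = 0.454 s

Closed-loop characteristic equation: s² + 11s + 78.2 = 0, so ω_n = 8.843 rad/s and ζ = 11/(2·8.843) = 0.622.
Damped frequency ω_d = ω_n√(1−ζ²) = 6.925 rad/s, so peak time T_p = π/ω_d = 0.454 s.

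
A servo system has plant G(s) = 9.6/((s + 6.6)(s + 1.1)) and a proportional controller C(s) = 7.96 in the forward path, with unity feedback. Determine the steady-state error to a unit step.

0.0868

The loop is type 0. Static position error constant K_pos = C(0)·G(0) = 7.96·1.322 = 10.53.
Steady-state error to a unit step: e_ss = 1/(1+K_pos) = 1/11.53 = 0.0868.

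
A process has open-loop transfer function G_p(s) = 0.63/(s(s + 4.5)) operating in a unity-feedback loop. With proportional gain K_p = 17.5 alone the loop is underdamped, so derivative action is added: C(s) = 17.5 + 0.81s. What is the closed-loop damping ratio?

ζ = 0.754

Forward path: (17.5 + 0.81s)·0.63/(s(s+4.5)). The closed-loop characteristic equation is s² + (4.5 + 0.63·0.81)s + 0.63·17.5 = 0.
That is s² + 5.01s + 11.03 = 0, so ω_n = 3.32 rad/s and ζ = 5.01/(2·3.32) = 0.7545.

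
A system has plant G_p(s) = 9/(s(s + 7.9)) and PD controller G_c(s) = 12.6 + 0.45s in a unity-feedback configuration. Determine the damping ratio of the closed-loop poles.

Forward path: (12.6 + 0.45s)·9/(s(s+7.9)). The closed-loop characteristic equation is s² + (7.9 + 9·0.45)s + 9·12.6 = 0.
That is s² + 11.95s + 113.4 = 0, so ω_n = 10.65 rad/s and ζ = 11.95/(2·10.65) = 0.5611.

ζ = 0.561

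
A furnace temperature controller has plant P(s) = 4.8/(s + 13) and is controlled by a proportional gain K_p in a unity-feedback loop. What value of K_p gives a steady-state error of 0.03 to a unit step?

For a type-0 loop with proportional control, e_ss = 1/(1 + K_p·P(0)).
P(0) = 0.3692. Require 1/(1 + K_p·0.3692) = 0.03, so 1 + 0.3692·K_p = 33.33.
K_p = (33.33 − 1)/0.3692 = 87.6.

K_p = 87.6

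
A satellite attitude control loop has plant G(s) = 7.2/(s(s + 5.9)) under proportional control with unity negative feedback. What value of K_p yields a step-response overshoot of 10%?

From %OS = 100·exp(−πζ/√(1−ζ²)) = 10%, ζ = −ln(0.1)/√(π²+ln²(0.1)) = 0.5912.
Characteristic equation s² + 5.9s + 7.2K_p = 0 gives ζ = 5.9/(2√(7.2K_p)).
Setting ζ = 0.5912: √(7.2K_p) = 5.9/(2·0.5912) = 4.99, so K_p = 24.9/7.2 = 3.46.

K_p = 3.46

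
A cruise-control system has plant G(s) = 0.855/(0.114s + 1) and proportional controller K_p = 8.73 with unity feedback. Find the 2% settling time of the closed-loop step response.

T_s ≈ 0.0539 s

Closed loop: T(s) = K_p·G/(1+K_p·G) = 7.464/(0.114s + 1 + 7.464), with pole at s = −(1 + 7.464)/0.114 = −74.25.
τ = 1/74.25 = 0.01347 s, so 2% settling time ≈ 4τ = 0.0539 s.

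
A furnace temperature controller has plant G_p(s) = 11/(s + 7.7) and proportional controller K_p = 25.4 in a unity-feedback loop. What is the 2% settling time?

T_s ≈ 0.0139 s

Closed-loop transfer function: T(s) = K_p·G_p(s)/(1 + K_p·G_p(s)) = 279.4/(s + 7.7 + 279.4) = 279.4/(s + 287.1).
Time constant τ = 1/287.1 = 0.003483 s, so the 2% settling time is about 4τ = 0.0139 s.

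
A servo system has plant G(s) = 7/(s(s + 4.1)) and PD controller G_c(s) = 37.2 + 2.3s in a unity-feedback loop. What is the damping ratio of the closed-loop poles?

ζ = 0.626

Forward path: (37.2 + 2.3s)·7/(s(s+4.1)). The closed-loop characteristic equation is s² + (4.1 + 7·2.3)s + 7·37.2 = 0.
That is s² + 20.2s + 260.4 = 0, so ω_n = 16.14 rad/s and ζ = 20.2/(2·16.14) = 0.6259.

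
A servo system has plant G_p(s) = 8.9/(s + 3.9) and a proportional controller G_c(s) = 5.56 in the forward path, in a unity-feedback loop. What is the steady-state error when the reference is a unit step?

0.0731

The loop is type 0. Static position error constant K_pos = G_c(0)·G_p(0) = 5.56·2.282 = 12.69.
Steady-state error to a unit step: e_ss = 1/(1+K_pos) = 1/13.69 = 0.0731.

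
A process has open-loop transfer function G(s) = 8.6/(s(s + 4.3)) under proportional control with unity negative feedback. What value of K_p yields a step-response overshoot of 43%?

K_p = 7.99

From %OS = 100·exp(−πζ/√(1−ζ²)) = 43%, ζ = −ln(0.43)/√(π²+ln²(0.43)) = 0.2594.
Characteristic equation s² + 4.3s + 8.6K_p = 0 gives ζ = 4.3/(2√(8.6K_p)).
Setting ζ = 0.2594: √(8.6K_p) = 4.3/(2·0.2594) = 8.287, so K_p = 68.67/8.6 = 7.99.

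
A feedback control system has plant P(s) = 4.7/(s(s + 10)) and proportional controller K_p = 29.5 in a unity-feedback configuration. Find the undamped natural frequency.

With unity feedback the closed-loop characteristic equation is s² + 10s + 29.5·4.7 = s² + 10s + 138.7 = 0.
So ω_n² = 138.7 ⇒ ω_n = 11.77 rad/s, and ζ = 10/(2ω_n) = 0.425.

ω_n = 11.8 rad/s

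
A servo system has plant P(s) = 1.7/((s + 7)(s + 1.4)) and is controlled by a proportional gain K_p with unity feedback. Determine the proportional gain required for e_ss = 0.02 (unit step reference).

For a type-0 loop with proportional control, e_ss = 1/(1 + K_p·P(0)).
P(0) = 0.1735. Require 1/(1 + K_p·0.1735) = 0.02, so 1 + 0.1735·K_p = 50.
K_p = (50 − 1)/0.1735 = 282.

K_p = 282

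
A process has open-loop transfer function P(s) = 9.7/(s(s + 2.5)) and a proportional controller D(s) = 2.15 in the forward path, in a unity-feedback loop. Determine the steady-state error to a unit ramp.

0.12

The loop has one pole at the origin (type 1). Velocity error constant K_v = lim_{s→0} s·D(s)P(s) = 2.15·9.7/2.5 = 8.342.
Steady-state error to a unit ramp: e_ss = 1/K_v = 0.12.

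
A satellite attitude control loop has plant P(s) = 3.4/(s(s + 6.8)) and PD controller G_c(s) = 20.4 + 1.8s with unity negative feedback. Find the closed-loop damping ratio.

Forward path: (20.4 + 1.8s)·3.4/(s(s+6.8)). The closed-loop characteristic equation is s² + (6.8 + 3.4·1.8)s + 3.4·20.4 = 0.
That is s² + 12.92s + 69.36 = 0, so ω_n = 8.328 rad/s and ζ = 12.92/(2·8.328) = 0.7757.

ζ = 0.776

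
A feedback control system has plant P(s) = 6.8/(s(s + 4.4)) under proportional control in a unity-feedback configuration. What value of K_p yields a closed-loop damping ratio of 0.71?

Closed-loop characteristic equation: s² + 4.4s + K_p·6.8 = 0.
So ω_n = √(6.8K_p) and 2ζω_n = 4.4, giving ζ = 4.4/(2√(6.8K_p)).
Setting ζ = 0.71: √(6.8K_p) = 4.4/(2·0.71) = 3.099, so K_p = 9.601/6.8 = 1.41.

K_p = 1.41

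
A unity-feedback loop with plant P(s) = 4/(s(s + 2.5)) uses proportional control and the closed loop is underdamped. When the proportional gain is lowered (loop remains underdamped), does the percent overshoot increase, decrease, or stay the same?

decrease

ζ = 2.5/(2√(4K_p)) rises as K_p falls; higher damping means less overshoot.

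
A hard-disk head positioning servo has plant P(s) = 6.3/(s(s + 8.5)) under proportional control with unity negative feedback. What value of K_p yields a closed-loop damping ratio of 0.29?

Closed-loop characteristic equation: s² + 8.5s + K_p·6.3 = 0.
So ω_n = √(6.3K_p) and 2ζω_n = 8.5, giving ζ = 8.5/(2√(6.3K_p)).
Setting ζ = 0.29: √(6.3K_p) = 8.5/(2·0.29) = 14.66, so K_p = 214.8/6.3 = 34.1.

K_p = 34.1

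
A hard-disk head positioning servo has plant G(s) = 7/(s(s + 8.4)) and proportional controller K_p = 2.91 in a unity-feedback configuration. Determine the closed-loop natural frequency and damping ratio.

ω_n = 4.51 rad/s, ζ = 0.931

The closed-loop denominator is s(s+8.4) + 2.91·7 = s² + 8.4s + 20.37.
Matching s² + 2ζω_n s + ω_n²: ω_n = √20.37 = 4.513 rad/s and 2ζω_n = 8.4, so ζ = 8.4/(2·4.513) = 0.931.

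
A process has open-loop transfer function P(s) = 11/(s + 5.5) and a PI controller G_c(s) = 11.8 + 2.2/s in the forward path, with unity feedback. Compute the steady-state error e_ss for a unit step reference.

0

The open loop G_c(s)P(s) has a pole at the origin (type 1), so the static position error constant is infinite and e_ss = 1/(1+∞) = 0.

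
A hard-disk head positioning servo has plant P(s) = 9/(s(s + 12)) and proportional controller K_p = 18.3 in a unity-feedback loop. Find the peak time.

From 1 + K_pP(s) = 0: s² + 12s + 164.7 = 0 ⇒ ω_n = 12.83, ζ = 0.4675.
Damped frequency ω_d = ω_n√(1−ζ²) = 11.34 rad/s, so peak time T_p = π/ω_d = 0.277 s.

T_p = 0.277 s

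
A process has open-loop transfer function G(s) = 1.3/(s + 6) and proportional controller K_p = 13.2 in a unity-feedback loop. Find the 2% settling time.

T_s ≈ 0.173 s

Closed-loop transfer function: T(s) = K_p·G(s)/(1 + K_p·G(s)) = 17.16/(s + 6 + 17.16) = 17.16/(s + 23.16).
Time constant τ = 1/23.16 = 0.04318 s, so the 2% settling time is about 4τ = 0.173 s.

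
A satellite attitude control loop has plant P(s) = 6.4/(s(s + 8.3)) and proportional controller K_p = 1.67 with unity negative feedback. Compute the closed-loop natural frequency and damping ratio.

The closed-loop denominator is s(s+8.3) + 1.67·6.4 = s² + 8.3s + 10.69.
So ω_n² = 10.69 ⇒ ω_n = 3.269 rad/s, and ζ = 8.3/(2ω_n) = 1.27.

ω_n = 3.27 rad/s, ζ = 1.27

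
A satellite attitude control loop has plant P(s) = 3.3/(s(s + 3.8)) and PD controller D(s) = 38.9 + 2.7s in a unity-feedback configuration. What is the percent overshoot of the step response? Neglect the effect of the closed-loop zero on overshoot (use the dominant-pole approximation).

11.9%

Forward path: (38.9 + 2.7s)·3.3/(s(s+3.8)). The closed-loop characteristic equation is s² + (3.8 + 3.3·2.7)s + 3.3·38.9 = 0.
That is s² + 12.71s + 128.4 = 0, so ω_n = 11.33 rad/s and ζ = 12.71/(2·11.33) = 0.5609.
%OS = 100·exp(−πζ/√(1−ζ²)) = 11.9%.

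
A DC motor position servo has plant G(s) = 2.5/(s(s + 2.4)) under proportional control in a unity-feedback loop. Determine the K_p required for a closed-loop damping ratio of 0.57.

K_p = 1.77

Closed-loop characteristic equation: s² + 2.4s + K_p·2.5 = 0.
So ω_n = √(2.5K_p) and 2ζω_n = 2.4, giving ζ = 2.4/(2√(2.5K_p)).
Setting ζ = 0.57: √(2.5K_p) = 2.4/(2·0.57) = 2.105, so K_p = 4.432/2.5 = 1.77.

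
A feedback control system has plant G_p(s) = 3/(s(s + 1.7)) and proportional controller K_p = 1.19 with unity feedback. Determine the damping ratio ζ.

ζ = 0.45

1 + K_p·G_p(s) = 0 gives s² + 1.7s + 3.57 = 0.
Matching s² + 2ζω_n s + ω_n²: ω_n = √3.57 = 1.889 rad/s and 2ζω_n = 1.7, so ζ = 1.7/(2·1.889) = 0.45.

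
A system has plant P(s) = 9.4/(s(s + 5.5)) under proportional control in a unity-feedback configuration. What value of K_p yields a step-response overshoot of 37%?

From %OS = 100·exp(−πζ/√(1−ζ²)) = 37%, ζ = −ln(0.37)/√(π²+ln²(0.37)) = 0.3017.
Characteristic equation s² + 5.5s + 9.4K_p = 0 gives ζ = 5.5/(2√(9.4K_p)).
Setting ζ = 0.3017: √(9.4K_p) = 5.5/(2·0.3017) = 9.114, so K_p = 83.07/9.4 = 8.84.

K_p = 8.84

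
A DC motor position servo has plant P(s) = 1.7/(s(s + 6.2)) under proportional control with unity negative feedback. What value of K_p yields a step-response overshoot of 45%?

From %OS = 100·exp(−πζ/√(1−ζ²)) = 45%, ζ = −ln(0.45)/√(π²+ln²(0.45)) = 0.2463.
Characteristic equation s² + 6.2s + 1.7K_p = 0 gives ζ = 6.2/(2√(1.7K_p)).
Setting ζ = 0.2463: √(1.7K_p) = 6.2/(2·0.2463) = 12.58, so K_p = 158.4/1.7 = 93.2.

K_p = 93.2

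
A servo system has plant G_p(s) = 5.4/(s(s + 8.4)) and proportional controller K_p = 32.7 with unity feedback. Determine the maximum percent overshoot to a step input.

From 1 + K_pG_p(s) = 0: s² + 8.4s + 176.6 = 0 ⇒ ω_n = 13.29, ζ = 0.3161.
%OS = 100·exp(−πζ/√(1−ζ²)) = 100·exp(−π·0.3161/√0.9001) = 35.1%.

35.1%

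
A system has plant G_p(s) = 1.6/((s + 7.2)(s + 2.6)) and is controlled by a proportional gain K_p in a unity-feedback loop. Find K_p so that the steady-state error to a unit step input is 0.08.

Steady-state error for a unit step on this type-0 loop is 1/(1 + K_p·G_p(0)).
G_p(0) = 0.08547. Require 1/(1 + K_p·0.08547) = 0.08, so 1 + 0.08547·K_p = 12.5.
K_p = (12.5 − 1)/0.08547 = 135.

K_p = 135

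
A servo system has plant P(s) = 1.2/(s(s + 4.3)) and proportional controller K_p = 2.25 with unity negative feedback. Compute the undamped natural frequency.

With unity feedback the closed-loop characteristic equation is s² + 4.3s + 2.25·1.2 = s² + 4.3s + 2.7 = 0.
Matching s² + 2ζω_n s + ω_n²: ω_n = √2.7 = 1.643 rad/s and 2ζω_n = 4.3, so ζ = 4.3/(2·1.643) = 1.31.

ω_n = 1.64 rad/s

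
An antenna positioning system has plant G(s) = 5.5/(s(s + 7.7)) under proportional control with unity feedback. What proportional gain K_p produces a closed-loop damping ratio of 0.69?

K_p = 5.66

Closed-loop characteristic equation: s² + 7.7s + K_p·5.5 = 0.
So ω_n = √(5.5K_p) and 2ζω_n = 7.7, giving ζ = 7.7/(2√(5.5K_p)).
Setting ζ = 0.69: √(5.5K_p) = 7.7/(2·0.69) = 5.58, so K_p = 31.13/5.5 = 5.66.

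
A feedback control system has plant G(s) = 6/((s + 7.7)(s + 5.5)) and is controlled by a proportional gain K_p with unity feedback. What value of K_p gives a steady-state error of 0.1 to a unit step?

The loop is type 0, so e_ss(step) = 1/(1 + K_pos) with K_pos = K_p·G(0).
G(0) = 0.1417. Require 1/(1 + K_p·0.1417) = 0.1, so 1 + 0.1417·K_p = 10.
K_p = (10 − 1)/0.1417 = 63.5.

K_p = 63.5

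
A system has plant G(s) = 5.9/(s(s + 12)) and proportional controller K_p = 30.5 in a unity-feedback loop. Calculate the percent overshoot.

20.8%

Closed-loop characteristic equation: s² + 12s + 180 = 0, so ω_n = 13.41 rad/s and ζ = 12/(2·13.41) = 0.4473.
%OS = 100·exp(−πζ/√(1−ζ²)) = 100·exp(−π·0.4473/√0.7999) = 20.8%.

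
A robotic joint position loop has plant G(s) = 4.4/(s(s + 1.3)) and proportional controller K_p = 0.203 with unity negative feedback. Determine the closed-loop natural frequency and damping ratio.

ω_n = 0.945 rad/s, ζ = 0.688

1 + K_p·G(s) = 0 gives s² + 1.3s + 0.8932 = 0.
Matching s² + 2ζω_n s + ω_n²: ω_n = √0.8932 = 0.9451 rad/s and 2ζω_n = 1.3, so ζ = 1.3/(2·0.9451) = 0.688.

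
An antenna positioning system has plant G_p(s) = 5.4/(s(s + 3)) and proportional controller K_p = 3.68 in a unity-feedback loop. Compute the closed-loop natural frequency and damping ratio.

With unity feedback the closed-loop characteristic equation is s² + 3s + 3.68·5.4 = s² + 3s + 19.87 = 0.
Matching s² + 2ζω_n s + ω_n²: ω_n = √19.87 = 4.458 rad/s and 2ζω_n = 3, so ζ = 3/(2·4.458) = 0.336.

ω_n = 4.46 rad/s, ζ = 0.336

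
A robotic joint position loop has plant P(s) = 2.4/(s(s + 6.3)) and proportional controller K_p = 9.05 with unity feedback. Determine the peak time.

From 1 + K_pP(s) = 0: s² + 6.3s + 21.72 = 0 ⇒ ω_n = 4.66, ζ = 0.6759.
Damped frequency ω_d = ω_n√(1−ζ²) = 3.435 rad/s, so peak time T_p = π/ω_d = 0.915 s.

T_p = 0.915 s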